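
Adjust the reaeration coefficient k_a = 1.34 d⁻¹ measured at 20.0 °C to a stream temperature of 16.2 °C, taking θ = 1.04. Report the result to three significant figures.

k_a(T₂) = k_a(T₁) · θ^(T₂−T₁) = 1.34 × 1.04^(16.2−20.0)
= 1.34 × 1.04^-3.80 = 1.34 × 0.8615 = 1.154 d⁻¹.

k_a ≈ 1.15 d⁻¹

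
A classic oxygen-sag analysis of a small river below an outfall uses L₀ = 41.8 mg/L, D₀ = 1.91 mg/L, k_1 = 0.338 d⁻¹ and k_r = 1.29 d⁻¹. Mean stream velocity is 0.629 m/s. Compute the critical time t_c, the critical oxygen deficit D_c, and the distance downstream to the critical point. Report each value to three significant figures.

t_c ≈ 1.26 d; D_c ≈ 7.15 mg/L; x_c ≈ 68.6 km

With k_r/k_1 = 3.817 and 1 − D₀(k_r−k_1)/(k_1 L₀) = 0.8713,
t_c = ln(3.817 × 0.8713) / (1.29 − 0.338) = ln(3.325) / 0.9520 = 1.202/0.9520 = 1.262 d.
L(t_c) = L₀ e^(−k_1 t_c) = 41.8 × 0.6527 = 27.28 mg/L, and at the critical point k_r D_c = k_1 L, so D_c = (0.338/1.29) × 27.28 = 7.149 mg/L.
x_c = v t_c = 0.629 m/s × 1.262 d × 86400 s/d = 68590 m ≈ 68.6 km.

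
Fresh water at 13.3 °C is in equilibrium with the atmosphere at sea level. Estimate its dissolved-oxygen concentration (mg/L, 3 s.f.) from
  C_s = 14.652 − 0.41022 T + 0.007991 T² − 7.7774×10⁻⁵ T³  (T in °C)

C_s = 14.652 − 0.41022×13.3 + 0.007991×13.3² − 7.7774×10⁻⁵×13.3³ = 10.43 mg/L.

C_s ≈ 10.4 mg/L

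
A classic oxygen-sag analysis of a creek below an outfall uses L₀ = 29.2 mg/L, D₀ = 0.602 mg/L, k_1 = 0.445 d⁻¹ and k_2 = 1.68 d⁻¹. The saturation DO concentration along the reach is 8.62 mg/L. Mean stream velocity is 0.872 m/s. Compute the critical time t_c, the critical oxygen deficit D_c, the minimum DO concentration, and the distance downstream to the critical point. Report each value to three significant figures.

t_c ≈ 1.03 d; D_c ≈ 4.90 mg/L; min DO ≈ 3.72 mg/L; x_c ≈ 77.4 km

With k_2/k_1 = 3.775 and 1 − D₀(k_2−k_1)/(k_1 L₀) = 0.9428,
t_c = ln(3.775 × 0.9428) / (1.68 − 0.445) = ln(3.559) / 1.235 = 1.270/1.235 = 1.028 d.
D_c = (k_1/k_2) L₀ e^(−k_1 t_c) = (0.445/1.68) × 29.2 × e^(−0.445×1.028) = 0.2649 × 29.2 × 0.6329 = 4.895 mg/L.
Minimum DO = C_s − D_c = 8.62 − 4.895 = 3.725 mg/L.
x_c = v t_c = 0.872 m/s × 1.028 d × 86400 s/d = 77450 m ≈ 77.4 km.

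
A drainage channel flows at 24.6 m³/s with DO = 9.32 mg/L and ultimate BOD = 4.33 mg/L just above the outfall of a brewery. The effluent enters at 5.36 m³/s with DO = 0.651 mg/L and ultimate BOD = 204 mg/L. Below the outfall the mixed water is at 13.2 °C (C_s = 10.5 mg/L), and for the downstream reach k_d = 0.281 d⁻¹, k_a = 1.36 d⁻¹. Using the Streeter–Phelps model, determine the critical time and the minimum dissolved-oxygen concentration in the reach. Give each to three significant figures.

t_c ≈ 1.18 d; minimum DO ≈ 4.56 mg/L

Mixed DO = (24.6×9.32 + 5.36×0.651)/(24.6+5.36) = 232.8/29.96 = 7.769 mg/L.
Mixed L₀ = (24.6×4.33 + 5.36×204)/(29.96) = 1200/29.96 = 40.05 mg/L.
Initial deficit D₀ = C_s − DO₀ = 10.5 − 7.769 = 2.731 mg/L.
t_c = (1/1.079) ln[(1.36/0.281)(1 − 2.731×1.079/(0.281×40.05))] = 0.9268 × ln(3.573) = 1.180 d.
D_c = (0.281/1.36) × 40.05 × e^(−0.281×1.180) = 0.2066 × 40.05 × 0.7178 = 5.940 mg/L.
Minimum DO = 10.5 − 5.940 = 4.560 mg/L.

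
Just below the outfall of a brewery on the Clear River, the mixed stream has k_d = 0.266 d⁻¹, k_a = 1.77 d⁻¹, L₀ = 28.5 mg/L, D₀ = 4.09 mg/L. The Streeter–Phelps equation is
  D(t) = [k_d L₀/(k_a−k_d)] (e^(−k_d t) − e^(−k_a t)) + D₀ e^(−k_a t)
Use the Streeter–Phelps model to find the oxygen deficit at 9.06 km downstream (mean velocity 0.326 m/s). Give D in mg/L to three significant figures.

D ≈ 4.09 mg/L

Travel time t = x/v = 9.06 km / (0.326 m/s) = 9060 m / 0.326 m/s = 27790 s = 0.3217 d.
k_d L₀/(k_a−k_d) = 0.266×28.5/(1.77−0.266) = 7.581/1.504 = 5.041 mg/L.
e^(−k_d t) = e^(−0.266×0.3217) = 0.9180; e^(−k_a t) = e^(−1.77×0.3217) = 0.5659.
D = 5.041 × (0.9180 − 0.5659) + 4.09 × 0.5659 = 1.775 + 2.315 = 4.089 mg/L.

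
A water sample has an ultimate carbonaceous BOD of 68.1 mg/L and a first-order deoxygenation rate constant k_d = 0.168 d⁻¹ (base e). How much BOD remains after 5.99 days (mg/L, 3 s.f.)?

L ≈ 24.9 mg/L

L_t = L₀ e^(−k_d t) = 68.1 × e^(−0.168×5.99) = 68.1 × 0.3656 = 24.89 mg/L.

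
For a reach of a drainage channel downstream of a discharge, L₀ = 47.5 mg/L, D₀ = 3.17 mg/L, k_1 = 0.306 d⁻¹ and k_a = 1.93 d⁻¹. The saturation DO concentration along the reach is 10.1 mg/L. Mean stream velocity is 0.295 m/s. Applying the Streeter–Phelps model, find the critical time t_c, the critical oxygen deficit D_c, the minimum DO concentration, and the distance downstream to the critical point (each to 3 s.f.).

t_c ≈ 0.865 d; D_c ≈ 5.78 mg/L; min DO ≈ 4.32 mg/L; x_c ≈ 22.0 km

t_c = [1/(k_a−k_1)] ln[(k_a/k_1)(1 − D₀(k_a−k_1)/(k_1 L₀))]
= [1/(1.93−0.306)] ln[(1.93/0.306)(1 − 3.17×1.624/(0.306×47.5))]
= (1/1.624) ln[6.307 × 0.6458] = 0.6158 × ln(4.073) = 0.6158 × 1.404 = 0.8648 d.
L(t_c) = L₀ e^(−k_1 t_c) = 47.5 × 0.7675 = 36.46 mg/L, and at the critical point k_a D_c = k_1 L, so D_c = (0.306/1.93) × 36.46 = 5.780 mg/L.
Minimum DO = C_s − D_c = 10.1 − 5.780 = 4.320 mg/L.
x_c = v t_c = 0.295 m/s × 0.8648 d × 86400 s/d = 22040 m ≈ 22.0 km.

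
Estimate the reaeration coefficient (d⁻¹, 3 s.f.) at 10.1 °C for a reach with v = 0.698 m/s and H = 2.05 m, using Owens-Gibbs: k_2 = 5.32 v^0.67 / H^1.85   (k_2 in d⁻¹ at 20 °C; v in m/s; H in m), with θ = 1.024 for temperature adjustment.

k_2(20) = 5.32 × 0.698^0.67 / 2.05^1.85 = 5.32 × 0.7859 / 3.774 = 1.108 d⁻¹.
k_2(10.1) = 1.108 × 1.024^(10.1−20) = 1.108 × 0.7907 = 0.8762 d⁻¹.

k_2 ≈ 0.876 d⁻¹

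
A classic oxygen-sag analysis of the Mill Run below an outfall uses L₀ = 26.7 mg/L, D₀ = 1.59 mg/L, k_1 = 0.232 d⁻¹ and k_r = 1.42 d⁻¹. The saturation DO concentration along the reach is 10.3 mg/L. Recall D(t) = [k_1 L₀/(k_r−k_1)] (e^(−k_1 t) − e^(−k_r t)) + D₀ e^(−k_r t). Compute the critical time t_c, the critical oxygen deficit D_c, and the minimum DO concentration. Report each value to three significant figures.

t_c ≈ 1.22 d; D_c ≈ 3.29 mg/L; min DO ≈ 7.01 mg/L

t_c = [1/(k_r−k_1)] ln[(k_r/k_1)(1 − D₀(k_r−k_1)/(k_1 L₀))]
= [1/(1.42−0.232)] ln[(1.42/0.232)(1 − 1.59×1.188/(0.232×26.7))]
= (1/1.188) ln[6.121 × 0.6951] = 0.8418 × ln(4.254) = 0.8418 × 1.448 = 1.219 d.
L(t_c) = L₀ e^(−k_1 t_c) = 26.7 × 0.7537 = 20.12 mg/L, and at the critical point k_r D_c = k_1 L, so D_c = (0.232/1.42) × 20.12 = 3.288 mg/L.
Minimum DO = C_s − D_c = 10.3 − 3.288 = 7.012 mg/L.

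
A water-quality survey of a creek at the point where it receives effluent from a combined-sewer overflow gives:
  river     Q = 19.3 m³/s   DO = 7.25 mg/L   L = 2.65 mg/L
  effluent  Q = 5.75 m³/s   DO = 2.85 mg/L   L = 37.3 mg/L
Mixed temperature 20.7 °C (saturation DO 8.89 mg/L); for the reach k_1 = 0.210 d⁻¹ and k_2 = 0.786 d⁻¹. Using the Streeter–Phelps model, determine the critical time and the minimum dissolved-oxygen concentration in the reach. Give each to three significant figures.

Mixed DO = (19.3×7.25 + 5.75×2.85)/(19.3+5.75) = 156.3/25.05 = 6.240 mg/L.
Mixed L₀ = (19.3×2.65 + 5.75×37.3)/(25.05) = 265.6/25.05 = 10.60 mg/L.
Initial deficit D₀ = C_s − DO₀ = 8.89 − 6.240 = 2.650 mg/L.
t_c = (1/0.5760) ln[(0.786/0.210)(1 − 2.650×0.5760/(0.210×10.60))] = 1.736 × ln(1.177) = 0.2832 d.
D_c = (0.210/0.786) × 10.60 × e^(−0.210×0.2832) = 0.2672 × 10.60 × 0.9423 = 2.669 mg/L.
Minimum DO = 8.89 − 2.669 = 6.221 mg/L.

t_c ≈ 0.283 d; minimum DO ≈ 6.22 mg/L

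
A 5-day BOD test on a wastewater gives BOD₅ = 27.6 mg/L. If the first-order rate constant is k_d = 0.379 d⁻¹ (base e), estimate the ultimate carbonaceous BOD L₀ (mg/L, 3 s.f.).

L₀ ≈ 32.5 mg/L

BOD₅ = L₀(1 − e^(−5k_d)) ⇒ L₀ = BOD₅ / (1 − e^(−5×0.379))
= 27.6 / (1 − 0.1503) = 27.6 / 0.8497 = 32.48 mg/L.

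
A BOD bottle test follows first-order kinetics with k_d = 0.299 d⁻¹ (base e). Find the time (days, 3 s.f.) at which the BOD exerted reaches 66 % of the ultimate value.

y/L₀ = 1 − e^(−k_d t) = 0.66 ⇒ e^(−k_d t) = 0.340
t = −ln(0.340) / 0.299 = 1.079 / 0.299 = 3.608 d.

t ≈ 3.61 d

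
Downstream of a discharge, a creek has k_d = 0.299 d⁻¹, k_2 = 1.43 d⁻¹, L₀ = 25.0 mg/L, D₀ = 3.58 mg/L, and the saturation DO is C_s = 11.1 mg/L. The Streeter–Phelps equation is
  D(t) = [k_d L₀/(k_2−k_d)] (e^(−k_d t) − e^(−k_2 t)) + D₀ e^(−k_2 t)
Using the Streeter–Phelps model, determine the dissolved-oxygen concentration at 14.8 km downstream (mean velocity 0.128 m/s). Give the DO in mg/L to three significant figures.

DO ≈ 7.12 mg/L

Travel time t = x/v = 14.8 km / (0.128 m/s) = 14800 m / 0.128 m/s = 115600 s = 1.338 d.
k_d L₀/(k_2−k_d) = 0.299×25.0/(1.43−0.299) = 7.475/1.131 = 6.609 mg/L.
e^(−k_d t) = e^(−0.299×1.338) = 0.6702; e^(−k_2 t) = e^(−1.43×1.338) = 0.1475.
D = 6.609 × (0.6702 − 0.1475) + 3.58 × 0.1475 = 3.455 + 0.5282 = 3.983 mg/L.
DO = C_s − D = 11.1 − 3.983 = 7.117 mg/L.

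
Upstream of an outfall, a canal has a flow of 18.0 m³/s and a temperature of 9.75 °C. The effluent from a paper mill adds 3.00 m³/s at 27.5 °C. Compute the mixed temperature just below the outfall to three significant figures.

12.3 °C

Flow-weighted mixing: C = (Q_r C_r + Q_w C_w)/(Q_r + Q_w)
= (18.0×9.75 + 3.00×27.5)/(18.0 + 3.00) = 258.0/21.00 = 12.29 °C.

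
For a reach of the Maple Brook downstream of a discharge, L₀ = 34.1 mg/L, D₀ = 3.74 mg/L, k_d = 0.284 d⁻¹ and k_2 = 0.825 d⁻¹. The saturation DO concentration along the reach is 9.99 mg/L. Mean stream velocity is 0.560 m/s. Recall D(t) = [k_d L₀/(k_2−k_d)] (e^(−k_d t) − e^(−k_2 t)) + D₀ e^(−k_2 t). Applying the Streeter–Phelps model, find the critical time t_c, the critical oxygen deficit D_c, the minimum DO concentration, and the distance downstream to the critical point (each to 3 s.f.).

At the critical point dD/dt = 0, so k_d L₀ e^(−k_d t) = k_2 D. Substituting D(t) from the Streeter–Phelps equation and solving for t gives
t_c = ln[(k_2/k_d)(1 − D₀(k_2−k_d)/(k_d L₀))] / (k_2−k_d).
Here k_2−k_d = 0.5410 d⁻¹ and 1 − D₀(k_2−k_d)/(k_d L₀) = 1 − 3.74×0.5410/(0.284×34.1) = 0.7911, so
t_c = ln(2.905 × 0.7911) / 0.5410 = 0.8320 / 0.5410 = 1.538 d.
D_c = (k_d/k_2) L₀ e^(−k_d t_c) = (0.284/0.825) × 34.1 × e^(−0.284×1.538) = 0.3442 × 34.1 × 0.6461 = 7.584 mg/L.
Minimum DO = C_s − D_c = 9.99 − 7.584 = 2.406 mg/L.
x_c = v t_c = 0.560 m/s × 1.538 d × 86400 s/d = 74410 m ≈ 74.4 km.

t_c ≈ 1.54 d; D_c ≈ 7.58 mg/L; min DO ≈ 2.41 mg/L; x_c ≈ 74.4 km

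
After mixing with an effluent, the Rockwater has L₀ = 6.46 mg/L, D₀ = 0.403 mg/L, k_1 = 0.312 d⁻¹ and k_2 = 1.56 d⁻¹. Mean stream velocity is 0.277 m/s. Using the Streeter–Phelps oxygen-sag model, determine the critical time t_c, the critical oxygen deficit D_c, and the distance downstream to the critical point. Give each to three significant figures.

t_c ≈ 1.06 d; D_c ≈ 0.928 mg/L; x_c ≈ 25.4 km

At the critical point dD/dt = 0, so k_1 L₀ e^(−k_1 t) = k_2 D. Substituting D(t) from the Streeter–Phelps equation and solving for t gives
t_c = ln[(k_2/k_1)(1 − D₀(k_2−k_1)/(k_1 L₀))] / (k_2−k_1).
Here k_2−k_1 = 1.248 d⁻¹ and 1 − D₀(k_2−k_1)/(k_1 L₀) = 1 − 0.403×1.248/(0.312×6.46) = 0.7505, so
t_c = ln(5.000 × 0.7505) / 1.248 = 1.322 / 1.248 = 1.060 d.
L(t_c) = L₀ e^(−k_1 t_c) = 6.46 × 0.7185 = 4.641 mg/L, and at the critical point k_2 D_c = k_1 L, so D_c = (0.312/1.56) × 4.641 = 0.9283 mg/L.
x_c = v t_c = 0.277 m/s × 1.060 d × 86400 s/d = 25360 m ≈ 25.4 km.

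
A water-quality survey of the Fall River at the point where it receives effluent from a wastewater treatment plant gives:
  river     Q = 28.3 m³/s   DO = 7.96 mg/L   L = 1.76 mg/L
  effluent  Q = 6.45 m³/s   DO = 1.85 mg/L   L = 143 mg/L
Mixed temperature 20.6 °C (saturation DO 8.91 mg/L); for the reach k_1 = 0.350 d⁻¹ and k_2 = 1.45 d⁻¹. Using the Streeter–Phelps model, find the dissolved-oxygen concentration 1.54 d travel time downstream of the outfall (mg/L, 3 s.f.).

Mixed DO = (28.3×7.96 + 6.45×1.85)/(28.3+6.45) = 237.2/34.75 = 6.826 mg/L.
Mixed L₀ = (28.3×1.76 + 6.45×143)/(34.75) = 972.2/34.75 = 27.98 mg/L.
Initial deficit D₀ = C_s − DO₀ = 8.91 − 6.826 = 2.084 mg/L.
D(1.54) = [0.350×27.98/(1.45−0.350)](e^(−0.350×1.54) − e^(−1.45×1.54)) + 2.084 e^(−1.45×1.54)
= 8.901 × (0.5833 − 0.1072) + 2.084 × 0.1072 = 4.462 mg/L.
DO = 8.91 − 4.462 = 4.448 mg/L.

DO ≈ 4.45 mg/L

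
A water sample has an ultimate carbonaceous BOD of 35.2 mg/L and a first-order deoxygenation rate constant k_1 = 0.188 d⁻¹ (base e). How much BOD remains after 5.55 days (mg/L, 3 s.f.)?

L ≈ 12.4 mg/L

L_t = L₀ e^(−k_1 t) = 35.2 × e^(−0.188×5.55) = 35.2 × 0.3523 = 12.40 mg/L.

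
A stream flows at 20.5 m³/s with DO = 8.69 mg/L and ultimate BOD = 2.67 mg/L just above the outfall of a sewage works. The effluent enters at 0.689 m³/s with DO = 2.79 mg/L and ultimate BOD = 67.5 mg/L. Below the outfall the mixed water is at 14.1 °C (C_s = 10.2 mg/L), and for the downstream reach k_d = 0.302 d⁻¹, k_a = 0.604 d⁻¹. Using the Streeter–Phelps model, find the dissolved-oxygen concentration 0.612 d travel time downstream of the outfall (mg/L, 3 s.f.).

DO ≈ 8.35 mg/L

Mixed DO = (20.5×8.69 + 0.689×2.79)/(20.5+0.689) = 180.1/21.19 = 8.498 mg/L.
Mixed L₀ = (20.5×2.67 + 0.689×67.5)/(21.19) = 101.2/21.19 = 4.778 mg/L.
Initial deficit D₀ = C_s − DO₀ = 10.2 − 8.498 = 1.702 mg/L.
D(0.612) = [0.302×4.778/(0.604−0.302)](e^(−0.302×0.612) − e^(−0.604×0.612)) + 1.702 e^(−0.604×0.612)
= 4.778 × (0.8313 − 0.6910) + 1.702 × 0.6910 = 1.846 mg/L.
DO = 10.2 − 1.846 = 8.354 mg/L.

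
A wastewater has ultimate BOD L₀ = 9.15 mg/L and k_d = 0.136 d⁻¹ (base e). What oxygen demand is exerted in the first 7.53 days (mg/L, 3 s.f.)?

y ≈ 5.86 mg/L

y_t = L₀(1 − e^(−k_d t)) = 9.15 × (1 − e^(−0.136×7.53))
= 9.15 × (1 − 0.3591) = 9.15 × 0.6409 = 5.864 mg/L.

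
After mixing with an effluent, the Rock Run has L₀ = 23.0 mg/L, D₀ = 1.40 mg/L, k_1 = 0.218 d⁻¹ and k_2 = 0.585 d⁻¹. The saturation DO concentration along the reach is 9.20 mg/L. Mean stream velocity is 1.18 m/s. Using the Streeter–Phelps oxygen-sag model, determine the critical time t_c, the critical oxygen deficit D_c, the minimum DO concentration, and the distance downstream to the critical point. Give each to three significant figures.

t_c ≈ 2.40 d; D_c ≈ 5.08 mg/L; min DO ≈ 4.12 mg/L; x_c ≈ 244 km

At the critical point dD/dt = 0, so k_1 L₀ e^(−k_1 t) = k_2 D. Substituting D(t) from the Streeter–Phelps equation and solving for t gives
t_c = ln[(k_2/k_1)(1 − D₀(k_2−k_1)/(k_1 L₀))] / (k_2−k_1).
Here k_2−k_1 = 0.3670 d⁻¹ and 1 − D₀(k_2−k_1)/(k_1 L₀) = 1 − 1.40×0.3670/(0.218×23.0) = 0.8975, so
t_c = ln(2.683 × 0.8975) / 0.3670 = 0.8790 / 0.3670 = 2.395 d.
D_c = (k_1/k_2) L₀ e^(−k_1 t_c) = (0.218/0.585) × 23.0 × e^(−0.218×2.395) = 0.3726 × 23.0 × 0.5933 = 5.085 mg/L.
Minimum DO = C_s − D_c = 9.20 − 5.085 = 4.115 mg/L.
x_c = v t_c = 1.18 m/s × 2.395 d × 86400 s/d = 244200 m ≈ 244 km.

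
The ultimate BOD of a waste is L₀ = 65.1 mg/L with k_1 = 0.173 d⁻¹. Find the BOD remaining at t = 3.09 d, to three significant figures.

L ≈ 38.1 mg/L

L_t = L₀ e^(−k_1 t) = 65.1 × e^(−0.173×3.09) = 65.1 × 0.5859 = 38.14 mg/L.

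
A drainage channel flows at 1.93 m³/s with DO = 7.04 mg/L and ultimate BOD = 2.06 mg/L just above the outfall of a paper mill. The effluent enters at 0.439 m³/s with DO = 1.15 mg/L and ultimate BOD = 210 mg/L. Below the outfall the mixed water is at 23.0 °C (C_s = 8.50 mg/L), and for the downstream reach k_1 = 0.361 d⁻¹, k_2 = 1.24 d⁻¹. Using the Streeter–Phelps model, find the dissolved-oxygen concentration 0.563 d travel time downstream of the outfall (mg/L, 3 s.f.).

DO ≈ 1.92 mg/L

Mixed DO = (1.93×7.04 + 0.439×1.15)/(1.93+0.439) = 14.09/2.369 = 5.949 mg/L.
Mixed L₀ = (1.93×2.06 + 0.439×210)/(2.369) = 96.17/2.369 = 40.59 mg/L.
Initial deficit D₀ = C_s − DO₀ = 8.50 − 5.949 = 2.551 mg/L.
D(0.563) = [0.361×40.59/(1.24−0.361)](e^(−0.361×0.563) − e^(−1.24×0.563)) + 2.551 e^(−1.24×0.563)
= 16.67 × (0.8161 − 0.4975) + 2.551 × 0.4975 = 6.580 mg/L.
DO = 8.50 − 6.580 = 1.920 mg/L.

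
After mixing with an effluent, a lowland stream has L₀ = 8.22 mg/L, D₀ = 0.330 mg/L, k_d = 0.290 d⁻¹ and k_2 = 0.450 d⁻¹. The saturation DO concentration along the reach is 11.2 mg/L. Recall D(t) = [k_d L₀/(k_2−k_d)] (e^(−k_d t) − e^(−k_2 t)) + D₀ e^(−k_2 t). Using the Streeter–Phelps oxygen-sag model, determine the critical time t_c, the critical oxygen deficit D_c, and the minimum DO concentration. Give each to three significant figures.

t_c ≈ 2.61 d; D_c ≈ 2.49 mg/L; min DO ≈ 8.71 mg/L

With k_2/k_d = 1.552 and 1 − D₀(k_2−k_d)/(k_d L₀) = 0.9779,
t_c = ln(1.552 × 0.9779) / (0.450 − 0.290) = ln(1.517) / 0.1600 = 0.4170/0.1600 = 2.606 d.
D_c = (k_d/k_2) L₀ e^(−k_d t_c) = (0.290/0.450) × 8.22 × e^(−0.290×2.606) = 0.6444 × 8.22 × 0.4697 = 2.488 mg/L.
Minimum DO = C_s − D_c = 11.2 − 2.488 = 8.712 mg/L.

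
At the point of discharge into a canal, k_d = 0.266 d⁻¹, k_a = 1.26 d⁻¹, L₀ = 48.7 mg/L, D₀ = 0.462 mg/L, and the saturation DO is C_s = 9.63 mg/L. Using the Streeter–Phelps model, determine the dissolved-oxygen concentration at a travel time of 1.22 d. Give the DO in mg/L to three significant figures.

DO ≈ 2.91 mg/L

k_d L₀/(k_a−k_d) = 0.266×48.7/(1.26−0.266) = 12.95/0.9940 = 13.03 mg/L.
e^(−k_d t) = e^(−0.266×1.220) = 0.7229; e^(−k_a t) = e^(−1.26×1.220) = 0.2150.
D = 13.03 × (0.7229 − 0.2150) + 0.462 × 0.2150 = 6.619 + 0.09932 = 6.718 mg/L.
DO = C_s − D = 9.63 − 6.718 = 2.912 mg/L.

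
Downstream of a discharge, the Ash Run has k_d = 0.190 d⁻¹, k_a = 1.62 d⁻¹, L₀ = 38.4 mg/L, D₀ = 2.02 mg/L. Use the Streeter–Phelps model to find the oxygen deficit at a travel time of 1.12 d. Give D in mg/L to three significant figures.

k_d L₀/(k_a−k_d) = 0.190×38.4/(1.62−0.190) = 7.296/1.430 = 5.102 mg/L.
e^(−k_d t) = e^(−0.190×1.120) = 0.8083; e^(−k_a t) = e^(−1.62×1.120) = 0.1629.
D = 5.102 × (0.8083 − 0.1629) + 2.02 × 0.1629 = 3.293 + 0.3291 = 3.622 mg/L.

D ≈ 3.62 mg/L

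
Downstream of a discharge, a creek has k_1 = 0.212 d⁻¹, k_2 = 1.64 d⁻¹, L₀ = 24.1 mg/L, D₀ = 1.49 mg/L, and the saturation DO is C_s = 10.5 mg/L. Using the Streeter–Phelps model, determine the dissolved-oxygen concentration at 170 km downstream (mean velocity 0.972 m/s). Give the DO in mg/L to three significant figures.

DO ≈ 8.25 mg/L

Travel time t = x/v = 170 km / (0.972 m/s) = 170000 m / 0.972 m/s = 174900 s = 2.024 d.
k_1 L₀/(k_2−k_1) = 0.212×24.1/(1.64−0.212) = 5.109/1.428 = 3.578 mg/L.
e^(−k_1 t) = e^(−0.212×2.024) = 0.6511; e^(−k_2 t) = e^(−1.64×2.024) = 0.03616.
D = 3.578 × (0.6511 − 0.03616) + 1.49 × 0.03616 = 2.200 + 0.05388 = 2.254 mg/L.
DO = C_s − D = 10.5 − 2.254 = 8.246 mg/L.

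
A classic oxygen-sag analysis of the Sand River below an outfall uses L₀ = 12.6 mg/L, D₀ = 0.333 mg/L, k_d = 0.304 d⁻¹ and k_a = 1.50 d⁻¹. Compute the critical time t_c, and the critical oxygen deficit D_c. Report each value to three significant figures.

t_c ≈ 1.24 d; D_c ≈ 1.75 mg/L

t_c = [1/(k_a−k_d)] ln[(k_a/k_d)(1 − D₀(k_a−k_d)/(k_d L₀))]
= [1/(1.50−0.304)] ln[(1.50/0.304)(1 − 0.333×1.196/(0.304×12.6))]
= (1/1.196) ln[4.934 × 0.8960] = 0.8361 × ln(4.421) = 0.8361 × 1.486 = 1.243 d.
L(t_c) = L₀ e^(−k_d t_c) = 12.6 × 0.6854 = 8.635 mg/L, and at the critical point k_a D_c = k_d L, so D_c = (0.304/1.50) × 8.635 = 1.750 mg/L.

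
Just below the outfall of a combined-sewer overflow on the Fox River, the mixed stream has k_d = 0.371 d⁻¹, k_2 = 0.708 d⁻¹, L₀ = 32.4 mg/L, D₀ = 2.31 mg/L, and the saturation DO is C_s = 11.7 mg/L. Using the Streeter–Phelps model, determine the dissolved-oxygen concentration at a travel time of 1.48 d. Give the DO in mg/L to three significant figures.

DO ≈ 2.80 mg/L

k_d L₀/(k_2−k_d) = 0.371×32.4/(0.708−0.371) = 12.02/0.3370 = 35.67 mg/L.
e^(−k_d t) = e^(−0.371×1.480) = 0.5775; e^(−k_2 t) = e^(−0.708×1.480) = 0.3507.
D = 35.67 × (0.5775 − 0.3507) + 2.31 × 0.3507 = 8.089 + 0.8101 = 8.899 mg/L.
DO = C_s − D = 11.7 − 8.899 = 2.801 mg/L.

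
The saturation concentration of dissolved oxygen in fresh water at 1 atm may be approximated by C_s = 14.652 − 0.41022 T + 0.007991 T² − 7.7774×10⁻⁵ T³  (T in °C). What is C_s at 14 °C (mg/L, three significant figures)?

C_s = 14.652 − 0.41022×14 + 0.007991×14² − 7.7774×10⁻⁵×14³ = 10.26 mg/L.

C_s ≈ 10.3 mg/L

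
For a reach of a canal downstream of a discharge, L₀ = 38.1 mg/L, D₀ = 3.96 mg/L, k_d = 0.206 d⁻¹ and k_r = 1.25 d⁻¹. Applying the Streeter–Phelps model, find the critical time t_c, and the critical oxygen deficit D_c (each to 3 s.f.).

t_c ≈ 1.01 d; D_c ≈ 5.10 mg/L

t_c = [1/(k_r−k_d)] ln[(k_r/k_d)(1 − D₀(k_r−k_d)/(k_d L₀))]
= [1/(1.25−0.206)] ln[(1.25/0.206)(1 − 3.96×1.044/(0.206×38.1))]
= (1/1.044) ln[6.068 × 0.4733] = 0.9579 × ln(2.872) = 0.9579 × 1.055 = 1.010 d.
D_c = (k_d/k_r) L₀ e^(−k_d t_c) = (0.206/1.25) × 38.1 × e^(−0.206×1.010) = 0.1648 × 38.1 × 0.8121 = 5.099 mg/L.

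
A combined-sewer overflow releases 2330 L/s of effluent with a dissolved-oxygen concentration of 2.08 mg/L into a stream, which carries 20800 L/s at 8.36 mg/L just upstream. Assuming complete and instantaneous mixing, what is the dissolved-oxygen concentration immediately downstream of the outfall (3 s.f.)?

Flow-weighted mixing: C = (Q_r C_r + Q_w C_w)/(Q_r + Q_w)
= (20800×8.36 + 2330×2.08)/(20800 + 2330) = 178700/23130 = 7.727 mg/L.

7.73 mg/L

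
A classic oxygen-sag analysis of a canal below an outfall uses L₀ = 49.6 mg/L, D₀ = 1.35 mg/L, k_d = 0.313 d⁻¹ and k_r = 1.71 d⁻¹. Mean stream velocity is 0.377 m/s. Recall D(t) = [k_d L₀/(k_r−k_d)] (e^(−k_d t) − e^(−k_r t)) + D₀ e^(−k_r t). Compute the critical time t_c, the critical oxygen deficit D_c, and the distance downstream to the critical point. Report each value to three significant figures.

t_c ≈ 1.12 d; D_c ≈ 6.39 mg/L; x_c ≈ 36.6 km

t_c = [1/(k_r−k_d)] ln[(k_r/k_d)(1 − D₀(k_r−k_d)/(k_d L₀))]
= [1/(1.71−0.313)] ln[(1.71/0.313)(1 − 1.35×1.397/(0.313×49.6))]
= (1/1.397) ln[5.463 × 0.8785] = 0.7158 × ln(4.800) = 0.7158 × 1.569 = 1.123 d.
D_c = (k_d/k_r) L₀ e^(−k_d t_c) = (0.313/1.71) × 49.6 × e^(−0.313×1.123) = 0.1830 × 49.6 × 0.7037 = 6.389 mg/L.
x_c = v t_c = 0.377 m/s × 1.123 d × 86400 s/d = 36570 m ≈ 36.6 km.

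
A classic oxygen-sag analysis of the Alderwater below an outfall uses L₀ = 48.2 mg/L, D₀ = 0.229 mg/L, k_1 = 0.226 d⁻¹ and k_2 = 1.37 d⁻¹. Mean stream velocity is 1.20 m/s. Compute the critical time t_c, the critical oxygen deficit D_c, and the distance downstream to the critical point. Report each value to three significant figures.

At the critical point dD/dt = 0, so k_1 L₀ e^(−k_1 t) = k_2 D. Substituting D(t) from the Streeter–Phelps equation and solving for t gives
t_c = ln[(k_2/k_1)(1 − D₀(k_2−k_1)/(k_1 L₀))] / (k_2−k_1).
Here k_2−k_1 = 1.144 d⁻¹ and 1 − D₀(k_2−k_1)/(k_1 L₀) = 1 − 0.229×1.144/(0.226×48.2) = 0.9760, so
t_c = ln(6.062 × 0.9760) / 1.144 = 1.778 / 1.144 = 1.554 d.
D_c = (k_1/k_2) L₀ e^(−k_1 t_c) = (0.226/1.37) × 48.2 × e^(−0.226×1.554) = 0.1650 × 48.2 × 0.7039 = 5.597 mg/L.
x_c = v t_c = 1.20 m/s × 1.554 d × 86400 s/d = 161100 m ≈ 161 km.

t_c ≈ 1.55 d; D_c ≈ 5.60 mg/L; x_c ≈ 161 km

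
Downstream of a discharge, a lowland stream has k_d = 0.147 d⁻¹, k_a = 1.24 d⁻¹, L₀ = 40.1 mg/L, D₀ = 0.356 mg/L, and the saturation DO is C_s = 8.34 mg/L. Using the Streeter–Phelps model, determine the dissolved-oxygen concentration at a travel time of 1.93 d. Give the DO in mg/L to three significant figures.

DO ≈ 4.74 mg/L

k_d L₀/(k_a−k_d) = 0.147×40.1/(1.24−0.147) = 5.895/1.093 = 5.393 mg/L.
e^(−k_d t) = e^(−0.147×1.930) = 0.7530; e^(−k_a t) = e^(−1.24×1.930) = 0.09134.
D = 5.393 × (0.7530 − 0.09134) + 0.356 × 0.09134 = 3.568 + 0.03252 = 3.601 mg/L.
DO = C_s − D = 8.34 − 3.601 = 4.739 mg/L.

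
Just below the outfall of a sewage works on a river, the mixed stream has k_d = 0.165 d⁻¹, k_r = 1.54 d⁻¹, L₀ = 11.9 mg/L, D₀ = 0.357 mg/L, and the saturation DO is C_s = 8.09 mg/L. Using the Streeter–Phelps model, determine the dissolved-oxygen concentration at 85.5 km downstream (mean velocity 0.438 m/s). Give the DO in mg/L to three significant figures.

DO ≈ 7.14 mg/L

Travel time t = x/v = 85.5 km / (0.438 m/s) = 85500 m / 0.438 m/s = 195200 s = 2.259 d.
k_d L₀/(k_r−k_d) = 0.165×11.9/(1.54−0.165) = 1.964/1.375 = 1.428 mg/L.
e^(−k_d t) = e^(−0.165×2.259) = 0.6888; e^(−k_r t) = e^(−1.54×2.259) = 0.03083.
D = 1.428 × (0.6888 − 0.03083) + 0.357 × 0.03083 = 0.9396 + 0.01101 = 0.9506 mg/L.
DO = C_s − D = 8.09 − 0.9506 = 7.139 mg/L.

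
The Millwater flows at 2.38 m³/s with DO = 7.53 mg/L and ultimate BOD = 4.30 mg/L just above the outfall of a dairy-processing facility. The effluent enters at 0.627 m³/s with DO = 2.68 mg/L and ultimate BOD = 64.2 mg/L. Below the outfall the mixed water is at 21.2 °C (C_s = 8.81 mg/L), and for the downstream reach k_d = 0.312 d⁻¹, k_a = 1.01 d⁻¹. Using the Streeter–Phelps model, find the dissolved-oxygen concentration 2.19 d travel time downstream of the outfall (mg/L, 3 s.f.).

Mixed DO = (2.38×7.53 + 0.627×2.68)/(2.38+0.627) = 19.60/3.007 = 6.519 mg/L.
Mixed L₀ = (2.38×4.30 + 0.627×64.2)/(3.007) = 50.49/3.007 = 16.79 mg/L.
Initial deficit D₀ = C_s − DO₀ = 8.81 − 6.519 = 2.291 mg/L.
D(2.19) = [0.312×16.79/(1.01−0.312)](e^(−0.312×2.19) − e^(−1.01×2.19)) + 2.291 e^(−1.01×2.19)
= 7.505 × (0.5050 − 0.1095) + 2.291 × 0.1095 = 3.219 mg/L.
DO = 8.81 − 3.219 = 5.591 mg/L.

DO ≈ 5.59 mg/L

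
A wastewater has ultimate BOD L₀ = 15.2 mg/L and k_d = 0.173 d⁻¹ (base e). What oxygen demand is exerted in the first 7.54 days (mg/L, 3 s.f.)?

y ≈ 11.1 mg/L

y_t = L₀(1 − e^(−k_d t)) = 15.2 × (1 − e^(−0.173×7.54))
= 15.2 × (1 − 0.2713) = 15.2 × 0.7287 = 11.08 mg/L.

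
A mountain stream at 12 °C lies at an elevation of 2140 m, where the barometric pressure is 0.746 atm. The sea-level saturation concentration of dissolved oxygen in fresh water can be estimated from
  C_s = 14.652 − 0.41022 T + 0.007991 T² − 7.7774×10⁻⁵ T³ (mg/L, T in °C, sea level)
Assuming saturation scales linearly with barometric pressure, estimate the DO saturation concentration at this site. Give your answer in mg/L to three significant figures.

C_s ≈ 8.02 mg/L

At sea level: C_s = 14.652 − 0.41022×12 + 0.007991×12² − 7.7774×10⁻⁵×12³ = 10.75 mg/L.
Pressure correction: C_s' = 10.75 × 0.746 = 8.016 mg/L.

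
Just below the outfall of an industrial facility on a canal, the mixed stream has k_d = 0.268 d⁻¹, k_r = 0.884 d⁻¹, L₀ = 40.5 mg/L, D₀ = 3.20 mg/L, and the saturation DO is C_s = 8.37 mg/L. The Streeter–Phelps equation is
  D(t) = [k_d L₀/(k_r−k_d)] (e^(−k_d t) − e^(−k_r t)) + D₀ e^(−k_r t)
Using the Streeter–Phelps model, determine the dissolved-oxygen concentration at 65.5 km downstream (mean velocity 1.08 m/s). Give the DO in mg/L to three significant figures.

Travel time t = x/v = 65.5 km / (1.08 m/s) = 65500 m / 1.08 m/s = 60650 s = 0.7019 d.
k_d L₀/(k_r−k_d) = 0.268×40.5/(0.884−0.268) = 10.85/0.6160 = 17.62 mg/L.
e^(−k_d t) = e^(−0.268×0.7019) = 0.8285; e^(−k_r t) = e^(−0.884×0.7019) = 0.5377.
D = 17.62 × (0.8285 − 0.5377) + 3.20 × 0.5377 = 5.125 + 1.721 = 6.845 mg/L.
DO = C_s − D = 8.37 − 6.845 = 1.525 mg/L.

DO ≈ 1.52 mg/L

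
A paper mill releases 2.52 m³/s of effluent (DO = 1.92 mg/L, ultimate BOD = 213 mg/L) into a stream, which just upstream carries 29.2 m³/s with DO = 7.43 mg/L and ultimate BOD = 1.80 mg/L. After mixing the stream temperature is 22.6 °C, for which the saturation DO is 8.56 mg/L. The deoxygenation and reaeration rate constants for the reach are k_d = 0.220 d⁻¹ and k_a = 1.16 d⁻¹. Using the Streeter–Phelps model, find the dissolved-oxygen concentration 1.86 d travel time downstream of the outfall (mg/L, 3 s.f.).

DO ≈ 5.99 mg/L

Mixed DO = (29.2×7.43 + 2.52×1.92)/(29.2+2.52) = 221.8/31.72 = 6.992 mg/L.
Mixed L₀ = (29.2×1.80 + 2.52×213)/(31.72) = 589.3/31.72 = 18.58 mg/L.
Initial deficit D₀ = C_s − DO₀ = 8.56 − 6.992 = 1.568 mg/L.
D(1.86) = [0.220×18.58/(1.16−0.220)](e^(−0.220×1.86) − e^(−1.16×1.86)) + 1.568 e^(−1.16×1.86)
= 4.348 × (0.6642 − 0.1156) + 1.568 × 0.1156 = 2.567 mg/L.
DO = 8.56 − 2.567 = 5.993 mg/L.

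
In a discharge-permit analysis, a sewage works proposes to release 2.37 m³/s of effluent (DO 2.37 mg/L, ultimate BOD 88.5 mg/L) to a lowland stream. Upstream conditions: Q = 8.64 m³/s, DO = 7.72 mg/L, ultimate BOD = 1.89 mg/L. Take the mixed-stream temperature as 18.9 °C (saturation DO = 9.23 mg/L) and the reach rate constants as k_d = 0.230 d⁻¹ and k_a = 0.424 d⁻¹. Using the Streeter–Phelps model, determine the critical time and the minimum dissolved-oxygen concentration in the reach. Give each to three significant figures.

t_c ≈ 2.56 d; minimum DO ≈ 3.04 mg/L

Mixed DO = (8.64×7.72 + 2.37×2.37)/(8.64+2.37) = 72.32/11.01 = 6.568 mg/L.
Mixed L₀ = (8.64×1.89 + 2.37×88.5)/(11.01) = 226.1/11.01 = 20.53 mg/L.
Initial deficit D₀ = C_s − DO₀ = 9.23 − 6.568 = 2.662 mg/L.
t_c = (1/0.1940) ln[(0.424/0.230)(1 − 2.662×0.1940/(0.230×20.53))] = 5.155 × ln(1.642) = 2.556 d.
D_c = (0.230/0.424) × 20.53 × e^(−0.230×2.556) = 0.5425 × 20.53 × 0.5555 = 6.187 mg/L.
Minimum DO = 9.23 − 6.187 = 3.043 mg/L.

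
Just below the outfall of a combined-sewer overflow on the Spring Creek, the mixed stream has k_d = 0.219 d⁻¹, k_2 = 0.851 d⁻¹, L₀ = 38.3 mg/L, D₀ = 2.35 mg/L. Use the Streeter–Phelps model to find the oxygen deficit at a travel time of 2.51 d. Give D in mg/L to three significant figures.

k_d L₀/(k_2−k_d) = 0.219×38.3/(0.851−0.219) = 8.388/0.6320 = 13.27 mg/L.
e^(−k_d t) = e^(−0.219×2.510) = 0.5771; e^(−k_2 t) = e^(−0.851×2.510) = 0.1181.
D = 13.27 × (0.5771 − 0.1181) + 2.35 × 0.1181 = 6.092 + 0.2776 = 6.369 mg/L.

D ≈ 6.37 mg/L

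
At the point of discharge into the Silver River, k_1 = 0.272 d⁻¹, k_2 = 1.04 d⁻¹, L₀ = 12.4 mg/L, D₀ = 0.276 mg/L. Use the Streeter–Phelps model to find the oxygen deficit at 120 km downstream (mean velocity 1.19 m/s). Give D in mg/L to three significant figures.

Travel time t = x/v = 120 km / (1.19 m/s) = 120000 m / 1.19 m/s = 100800 s = 1.167 d.
k_1 L₀/(k_2−k_1) = 0.272×12.4/(1.04−0.272) = 3.373/0.7680 = 4.392 mg/L.
e^(−k_1 t) = e^(−0.272×1.167) = 0.7280; e^(−k_2 t) = e^(−1.04×1.167) = 0.2971.
D = 4.392 × (0.7280 − 0.2971) + 0.276 × 0.2971 = 1.893 + 0.08199 = 1.975 mg/L.

D ≈ 1.97 mg/L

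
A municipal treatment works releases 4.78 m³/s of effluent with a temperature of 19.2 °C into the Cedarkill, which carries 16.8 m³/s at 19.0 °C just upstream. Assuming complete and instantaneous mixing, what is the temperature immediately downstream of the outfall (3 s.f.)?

19.0 °C

Flow-weighted mixing: C = (Q_r C_r + Q_w C_w)/(Q_r + Q_w)
= (16.8×19.0 + 4.78×19.2)/(16.8 + 4.78) = 411.0/21.58 = 19.04 °C.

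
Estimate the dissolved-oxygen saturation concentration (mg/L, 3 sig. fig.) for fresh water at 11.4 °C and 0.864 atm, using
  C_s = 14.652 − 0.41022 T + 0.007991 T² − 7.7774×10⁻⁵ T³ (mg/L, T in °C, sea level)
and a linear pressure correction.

C_s ≈ 9.42 mg/L

At sea level: C_s = 14.652 − 0.41022×11.4 + 0.007991×11.4² − 7.7774×10⁻⁵×11.4³ = 10.90 mg/L.
Pressure correction: C_s' = 10.90 × 0.864 = 9.417 mg/L.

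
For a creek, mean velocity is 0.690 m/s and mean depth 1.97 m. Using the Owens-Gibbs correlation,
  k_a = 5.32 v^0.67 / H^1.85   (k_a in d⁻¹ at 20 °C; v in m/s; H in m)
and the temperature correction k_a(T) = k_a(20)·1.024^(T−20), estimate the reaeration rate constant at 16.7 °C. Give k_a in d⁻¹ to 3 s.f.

k_a ≈ 1.09 d⁻¹

k_a(20) = 5.32 × 0.690^0.67 / 1.97^1.85 = 5.32 × 0.7799 / 3.506 = 1.184 d⁻¹.
k_a(16.7) = 1.184 × 1.024^(16.7−20) = 1.184 × 0.9247 = 1.094 d⁻¹.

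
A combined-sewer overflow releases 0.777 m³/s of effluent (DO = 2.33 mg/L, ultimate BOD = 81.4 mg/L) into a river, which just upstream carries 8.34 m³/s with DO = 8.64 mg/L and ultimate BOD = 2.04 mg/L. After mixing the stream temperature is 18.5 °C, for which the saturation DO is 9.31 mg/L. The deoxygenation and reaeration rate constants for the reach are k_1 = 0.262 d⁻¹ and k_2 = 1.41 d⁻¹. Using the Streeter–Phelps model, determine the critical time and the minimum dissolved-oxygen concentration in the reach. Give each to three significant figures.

t_c ≈ 0.665 d; minimum DO ≈ 7.94 mg/L

Mixed DO = (8.34×8.64 + 0.777×2.33)/(8.34+0.777) = 73.87/9.117 = 8.102 mg/L.
Mixed L₀ = (8.34×2.04 + 0.777×81.4)/(9.117) = 80.26/9.117 = 8.803 mg/L.
Initial deficit D₀ = C_s − DO₀ = 9.31 − 8.102 = 1.208 mg/L.
t_c = (1/1.148) ln[(1.41/0.262)(1 − 1.208×1.148/(0.262×8.803))] = 0.8711 × ln(2.147) = 0.6654 d.
D_c = (0.262/1.41) × 8.803 × e^(−0.262×0.6654) = 0.1858 × 8.803 × 0.8400 = 1.374 mg/L.
Minimum DO = 9.31 − 1.374 = 7.936 mg/L.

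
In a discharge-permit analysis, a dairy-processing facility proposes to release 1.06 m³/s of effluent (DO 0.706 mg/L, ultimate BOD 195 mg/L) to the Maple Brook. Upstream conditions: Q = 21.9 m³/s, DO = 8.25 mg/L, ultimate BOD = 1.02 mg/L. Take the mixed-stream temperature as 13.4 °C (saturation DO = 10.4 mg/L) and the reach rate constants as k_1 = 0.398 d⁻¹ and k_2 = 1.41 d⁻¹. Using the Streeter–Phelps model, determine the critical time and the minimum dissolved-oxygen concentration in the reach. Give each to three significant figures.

Mixed DO = (21.9×8.25 + 1.06×0.706)/(21.9+1.06) = 181.4/22.96 = 7.902 mg/L.
Mixed L₀ = (21.9×1.02 + 1.06×195)/(22.96) = 229.0/22.96 = 9.976 mg/L.
Initial deficit D₀ = C_s − DO₀ = 10.4 − 7.902 = 2.498 mg/L.
t_c = (1/1.012) ln[(1.41/0.398)(1 − 2.498×1.012/(0.398×9.976))] = 0.9881 × ln(1.287) = 0.2491 d.
D_c = (0.398/1.41) × 9.976 × e^(−0.398×0.2491) = 0.2823 × 9.976 × 0.9056 = 2.550 mg/L.
Minimum DO = 10.4 − 2.550 = 7.850 mg/L.

t_c ≈ 0.249 d; minimum DO ≈ 7.85 mg/L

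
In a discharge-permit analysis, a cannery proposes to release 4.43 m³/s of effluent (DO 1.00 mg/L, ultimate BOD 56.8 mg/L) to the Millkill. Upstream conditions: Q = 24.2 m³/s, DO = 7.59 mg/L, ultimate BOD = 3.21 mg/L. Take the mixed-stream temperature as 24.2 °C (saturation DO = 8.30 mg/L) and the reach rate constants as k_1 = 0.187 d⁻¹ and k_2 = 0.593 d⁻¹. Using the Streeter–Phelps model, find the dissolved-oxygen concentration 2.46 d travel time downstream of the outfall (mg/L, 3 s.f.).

Mixed DO = (24.2×7.59 + 4.43×1.00)/(24.2+4.43) = 188.1/28.63 = 6.570 mg/L.
Mixed L₀ = (24.2×3.21 + 4.43×56.8)/(28.63) = 329.3/28.63 = 11.50 mg/L.
Initial deficit D₀ = C_s − DO₀ = 8.30 − 6.570 = 1.730 mg/L.
D(2.46) = [0.187×11.50/(0.593−0.187)](e^(−0.187×2.46) − e^(−0.593×2.46)) + 1.730 e^(−0.593×2.46)
= 5.298 × (0.6313 − 0.2325) + 1.730 × 0.2325 = 2.515 mg/L.
DO = 8.30 − 2.515 = 5.785 mg/L.

DO ≈ 5.79 mg/L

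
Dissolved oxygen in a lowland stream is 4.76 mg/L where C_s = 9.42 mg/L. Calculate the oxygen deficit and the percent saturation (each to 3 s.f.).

D ≈ 4.66 mg/L; 50.5 % saturation

D = C_s − C = 9.42 − 4.76 = 4.66 mg/L.
% saturation = 4.76/9.42 × 100 = 50.5 %.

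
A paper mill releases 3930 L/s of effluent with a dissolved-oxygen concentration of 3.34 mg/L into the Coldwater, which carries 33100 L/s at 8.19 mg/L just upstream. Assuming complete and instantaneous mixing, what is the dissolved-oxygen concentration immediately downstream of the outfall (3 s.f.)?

7.68 mg/L

Flow-weighted mixing: C = (Q_r C_r + Q_w C_w)/(Q_r + Q_w)
= (33100×8.19 + 3930×3.34)/(33100 + 3930) = 284200/37030 = 7.675 mg/L.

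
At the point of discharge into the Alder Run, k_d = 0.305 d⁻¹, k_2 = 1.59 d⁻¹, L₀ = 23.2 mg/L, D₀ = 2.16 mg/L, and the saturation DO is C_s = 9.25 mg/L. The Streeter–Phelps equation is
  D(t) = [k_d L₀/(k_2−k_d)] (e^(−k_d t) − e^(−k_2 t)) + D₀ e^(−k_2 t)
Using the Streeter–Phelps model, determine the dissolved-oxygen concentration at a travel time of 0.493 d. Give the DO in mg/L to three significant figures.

DO ≈ 6.04 mg/L

k_d L₀/(k_2−k_d) = 0.305×23.2/(1.59−0.305) = 7.076/1.285 = 5.507 mg/L.
e^(−k_d t) = e^(−0.305×0.4930) = 0.8604; e^(−k_2 t) = e^(−1.59×0.4930) = 0.4566.
D = 5.507 × (0.8604 − 0.4566) + 2.16 × 0.4566 = 2.223 + 0.9863 = 3.210 mg/L.
DO = C_s − D = 9.25 − 3.210 = 6.040 mg/L.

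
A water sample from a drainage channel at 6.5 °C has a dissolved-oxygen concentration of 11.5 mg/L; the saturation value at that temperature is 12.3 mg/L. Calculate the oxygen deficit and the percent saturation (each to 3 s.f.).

D = C_s − C = 12.3 − 11.5 = 0.800 mg/L.
% saturation = 11.5/12.3 × 100 = 93.5 %.

D ≈ 0.800 mg/L; 93.5 % saturation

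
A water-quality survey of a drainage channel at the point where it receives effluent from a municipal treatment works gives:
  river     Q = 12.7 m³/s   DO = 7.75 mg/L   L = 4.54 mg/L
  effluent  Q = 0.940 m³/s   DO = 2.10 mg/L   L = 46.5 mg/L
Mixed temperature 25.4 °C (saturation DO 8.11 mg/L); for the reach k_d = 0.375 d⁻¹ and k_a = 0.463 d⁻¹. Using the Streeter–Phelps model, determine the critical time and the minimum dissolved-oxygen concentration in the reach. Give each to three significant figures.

Mixed DO = (12.7×7.75 + 0.940×2.10)/(12.7+0.940) = 100.4/13.64 = 7.361 mg/L.
Mixed L₀ = (12.7×4.54 + 0.940×46.5)/(13.64) = 101.4/13.64 = 7.432 mg/L.
Initial deficit D₀ = C_s − DO₀ = 8.11 − 7.361 = 0.7494 mg/L.
t_c = (1/0.08800) ln[(0.463/0.375)(1 − 0.7494×0.08800/(0.375×7.432))] = 11.36 × ln(1.205) = 2.123 d.
D_c = (0.375/0.463) × 7.432 × e^(−0.375×2.123) = 0.8099 × 7.432 × 0.4510 = 2.715 mg/L.
Minimum DO = 8.11 − 2.715 = 5.395 mg/L.

t_c ≈ 2.12 d; minimum DO ≈ 5.40 mg/L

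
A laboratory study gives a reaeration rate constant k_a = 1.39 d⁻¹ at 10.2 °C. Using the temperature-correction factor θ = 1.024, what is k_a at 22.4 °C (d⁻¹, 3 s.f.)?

k_a(T₂) = k_a(T₁) · θ^(T₂−T₁) = 1.39 × 1.024^(22.4−10.2)
= 1.39 × 1.024^12.2 = 1.39 × 1.336 = 1.856 d⁻¹.

k_a ≈ 1.86 d⁻¹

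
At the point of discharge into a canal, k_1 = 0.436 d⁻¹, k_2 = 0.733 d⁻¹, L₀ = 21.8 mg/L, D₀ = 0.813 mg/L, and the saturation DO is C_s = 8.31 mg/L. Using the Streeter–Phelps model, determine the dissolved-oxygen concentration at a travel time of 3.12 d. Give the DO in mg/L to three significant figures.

k_1 L₀/(k_2−k_1) = 0.436×21.8/(0.733−0.436) = 9.505/0.2970 = 32.00 mg/L.
e^(−k_1 t) = e^(−0.436×3.120) = 0.2566; e^(−k_2 t) = e^(−0.733×3.120) = 0.1016.
D = 32.00 × (0.2566 − 0.1016) + 0.813 × 0.1016 = 4.961 + 0.08258 = 5.043 mg/L.
DO = C_s − D = 8.31 − 5.043 = 3.267 mg/L.

DO ≈ 3.27 mg/L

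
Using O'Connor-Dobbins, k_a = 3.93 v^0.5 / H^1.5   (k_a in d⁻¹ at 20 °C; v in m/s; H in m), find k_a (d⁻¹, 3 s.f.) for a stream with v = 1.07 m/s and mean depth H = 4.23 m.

k_a = 3.93 × 1.07^0.5 / 4.23^1.5 = 3.93 × 1.034 / 8.700 = 0.4673 d⁻¹.

k_a ≈ 0.467 d⁻¹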